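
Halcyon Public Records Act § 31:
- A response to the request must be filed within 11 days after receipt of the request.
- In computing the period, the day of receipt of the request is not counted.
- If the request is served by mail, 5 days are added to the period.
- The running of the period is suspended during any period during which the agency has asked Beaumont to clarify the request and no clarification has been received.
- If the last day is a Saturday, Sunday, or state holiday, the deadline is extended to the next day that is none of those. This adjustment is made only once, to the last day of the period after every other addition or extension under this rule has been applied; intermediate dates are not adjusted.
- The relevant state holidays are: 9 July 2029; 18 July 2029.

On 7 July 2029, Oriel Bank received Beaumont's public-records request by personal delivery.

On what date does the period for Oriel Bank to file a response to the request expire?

July 19, 2029

11 days after 7 July 2029 is July 18, 2029.
Service was not by mail, so no mail extension applies.
July 18, 2029 is a listed holiday. The next qualifying day is July 19, 2029.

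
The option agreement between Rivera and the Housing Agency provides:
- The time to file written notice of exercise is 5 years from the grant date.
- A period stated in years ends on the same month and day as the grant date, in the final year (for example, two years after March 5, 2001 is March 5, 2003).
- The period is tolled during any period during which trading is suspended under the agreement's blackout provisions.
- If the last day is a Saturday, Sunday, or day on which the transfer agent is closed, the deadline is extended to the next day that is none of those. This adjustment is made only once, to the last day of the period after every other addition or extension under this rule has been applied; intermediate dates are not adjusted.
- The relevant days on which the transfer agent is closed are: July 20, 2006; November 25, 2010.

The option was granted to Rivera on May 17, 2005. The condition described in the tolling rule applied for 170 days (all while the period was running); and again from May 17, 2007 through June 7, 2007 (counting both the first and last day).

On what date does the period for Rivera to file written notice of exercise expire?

5 years after May 17, 2005 is May 17, 2010.
Tolling adds 170 days: May 17, 2010 + 170 days = November 3, 2010.
From May 17, 2007 through June 7, 2007 inclusive is 22 days; tolling adds 22 days: November 3, 2010 + 22 days = November 25, 2010.
November 25, 2010 is a listed holiday. The next qualifying day is November 26, 2010.

November 26, 2010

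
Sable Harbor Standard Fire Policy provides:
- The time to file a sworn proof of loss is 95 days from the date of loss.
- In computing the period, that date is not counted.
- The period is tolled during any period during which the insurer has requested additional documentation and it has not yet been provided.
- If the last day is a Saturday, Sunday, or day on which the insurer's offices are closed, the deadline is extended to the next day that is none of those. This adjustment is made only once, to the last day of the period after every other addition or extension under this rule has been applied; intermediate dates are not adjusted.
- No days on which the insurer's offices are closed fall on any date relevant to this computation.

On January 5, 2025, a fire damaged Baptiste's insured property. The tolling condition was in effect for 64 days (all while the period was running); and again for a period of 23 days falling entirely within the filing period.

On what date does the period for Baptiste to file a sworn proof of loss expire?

95 days after January 5, 2025 is April 10, 2025.
Tolling adds 64 days: April 10, 2025 + 64 days = June 13, 2025.
Tolling adds 23 days: June 13, 2025 + 23 days = July 6, 2025.
July 6, 2025 is Sunday. The next qualifying day is July 7, 2025.

July 7, 2025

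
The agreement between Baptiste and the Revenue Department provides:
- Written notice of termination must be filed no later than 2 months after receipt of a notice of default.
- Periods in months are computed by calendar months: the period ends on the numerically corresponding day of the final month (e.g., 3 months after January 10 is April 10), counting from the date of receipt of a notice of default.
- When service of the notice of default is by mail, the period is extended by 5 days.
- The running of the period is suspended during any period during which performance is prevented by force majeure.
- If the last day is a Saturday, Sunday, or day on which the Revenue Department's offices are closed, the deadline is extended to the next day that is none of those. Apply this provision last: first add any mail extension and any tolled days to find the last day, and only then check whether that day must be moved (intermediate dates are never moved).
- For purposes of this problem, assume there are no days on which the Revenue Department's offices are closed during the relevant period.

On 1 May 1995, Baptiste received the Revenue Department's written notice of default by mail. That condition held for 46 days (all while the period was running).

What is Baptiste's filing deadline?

August 21, 1995

2 months after 1 May 1995 is July 1, 1995.
Service was by mail, adding 5 days: July 1, 1995 + 5 days = July 6, 1995.
Tolling adds 46 days: July 6, 1995 + 46 days = August 21, 1995.
August 21, 1995 is a Monday and not a day on which the Revenue Department's offices are closed, so no extension applies.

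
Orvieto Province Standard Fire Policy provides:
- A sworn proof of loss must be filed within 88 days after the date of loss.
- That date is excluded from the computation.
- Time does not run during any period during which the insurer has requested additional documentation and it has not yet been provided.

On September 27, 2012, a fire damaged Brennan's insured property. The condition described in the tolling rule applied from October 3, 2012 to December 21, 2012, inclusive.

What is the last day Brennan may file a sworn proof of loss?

March 14, 2013

88 days after September 27, 2012 is December 24, 2012.
From October 3, 2012 through December 21, 2012 inclusive is 80 days; tolling adds 80 days: December 24, 2012 + 80 days = March 14, 2013.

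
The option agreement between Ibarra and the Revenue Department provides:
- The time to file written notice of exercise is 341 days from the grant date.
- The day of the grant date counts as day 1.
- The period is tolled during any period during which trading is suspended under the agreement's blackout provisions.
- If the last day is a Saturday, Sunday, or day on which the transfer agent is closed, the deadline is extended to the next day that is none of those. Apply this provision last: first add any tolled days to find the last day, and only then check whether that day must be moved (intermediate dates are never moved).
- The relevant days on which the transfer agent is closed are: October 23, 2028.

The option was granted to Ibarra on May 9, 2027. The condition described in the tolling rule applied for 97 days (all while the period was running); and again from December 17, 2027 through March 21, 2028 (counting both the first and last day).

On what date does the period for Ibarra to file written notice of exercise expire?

October 24, 2028

Counting May 9, 2027 as day 1, day 341 is April 13, 2028.
Tolling adds 97 days: April 13, 2028 + 97 days = July 19, 2028.
From December 17, 2027 through March 21, 2028 inclusive is 96 days; tolling adds 96 days: July 19, 2028 + 96 days = October 23, 2028.
October 23, 2028 is a listed holiday. The next qualifying day is October 24, 2028.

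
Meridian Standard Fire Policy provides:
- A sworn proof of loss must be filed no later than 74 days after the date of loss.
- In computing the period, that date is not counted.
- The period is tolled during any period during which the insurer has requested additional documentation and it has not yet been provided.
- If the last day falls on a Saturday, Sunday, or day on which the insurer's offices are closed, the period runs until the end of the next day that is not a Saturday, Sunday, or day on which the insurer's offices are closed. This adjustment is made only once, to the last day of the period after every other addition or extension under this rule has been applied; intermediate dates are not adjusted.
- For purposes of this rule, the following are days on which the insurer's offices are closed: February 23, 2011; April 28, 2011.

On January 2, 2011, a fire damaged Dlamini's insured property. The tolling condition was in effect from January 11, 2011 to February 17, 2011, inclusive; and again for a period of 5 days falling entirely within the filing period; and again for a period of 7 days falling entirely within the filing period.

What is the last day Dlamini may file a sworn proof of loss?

74 days after January 2, 2011 is March 17, 2011.
From January 11, 2011 through February 17, 2011 inclusive is 38 days; tolling adds 38 days: March 17, 2011 + 38 days = April 24, 2011.
Tolling adds 5 days: April 24, 2011 + 5 days = April 29, 2011.
Tolling adds 7 days: April 29, 2011 + 7 days = May 6, 2011.
May 6, 2011 is a Friday and not a day on which the insurer's offices are closed, so no extension applies.

May 6, 2011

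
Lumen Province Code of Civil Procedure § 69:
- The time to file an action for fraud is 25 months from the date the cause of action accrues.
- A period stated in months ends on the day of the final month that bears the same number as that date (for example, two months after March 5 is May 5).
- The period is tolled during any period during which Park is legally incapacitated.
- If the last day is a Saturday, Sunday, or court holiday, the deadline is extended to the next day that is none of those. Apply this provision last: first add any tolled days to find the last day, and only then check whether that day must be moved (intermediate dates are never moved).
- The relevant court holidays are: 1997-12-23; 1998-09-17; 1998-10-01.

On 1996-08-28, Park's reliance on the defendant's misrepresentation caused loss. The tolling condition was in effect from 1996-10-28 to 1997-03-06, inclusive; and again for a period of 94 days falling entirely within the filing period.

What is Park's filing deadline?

May 10, 1999

25 months after 1996-08-28 is September 28, 1998.
From October 28, 1996 through March 6, 1997 inclusive is 130 days; tolling adds 130 days: September 28, 1998 + 130 days = February 5, 1999.
Tolling adds 94 days: February 5, 1999 + 94 days = May 10, 1999.
May 10, 1999 is a Monday and not a court holiday, so no extension applies.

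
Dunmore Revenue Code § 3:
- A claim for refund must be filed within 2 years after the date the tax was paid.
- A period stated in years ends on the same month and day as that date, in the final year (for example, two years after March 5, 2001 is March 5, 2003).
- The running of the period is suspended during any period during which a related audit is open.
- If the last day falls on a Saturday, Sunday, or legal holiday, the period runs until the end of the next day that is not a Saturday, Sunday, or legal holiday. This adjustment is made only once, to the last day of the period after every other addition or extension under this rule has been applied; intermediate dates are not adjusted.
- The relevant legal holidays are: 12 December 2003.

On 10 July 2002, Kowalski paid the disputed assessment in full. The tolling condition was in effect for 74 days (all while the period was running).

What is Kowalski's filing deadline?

2 years after 10 July 2002 is July 10, 2004.
Tolling adds 74 days: July 10, 2004 + 74 days = September 22, 2004.
September 22, 2004 is a Wednesday and not a legal holiday, so no extension applies.

September 22, 2004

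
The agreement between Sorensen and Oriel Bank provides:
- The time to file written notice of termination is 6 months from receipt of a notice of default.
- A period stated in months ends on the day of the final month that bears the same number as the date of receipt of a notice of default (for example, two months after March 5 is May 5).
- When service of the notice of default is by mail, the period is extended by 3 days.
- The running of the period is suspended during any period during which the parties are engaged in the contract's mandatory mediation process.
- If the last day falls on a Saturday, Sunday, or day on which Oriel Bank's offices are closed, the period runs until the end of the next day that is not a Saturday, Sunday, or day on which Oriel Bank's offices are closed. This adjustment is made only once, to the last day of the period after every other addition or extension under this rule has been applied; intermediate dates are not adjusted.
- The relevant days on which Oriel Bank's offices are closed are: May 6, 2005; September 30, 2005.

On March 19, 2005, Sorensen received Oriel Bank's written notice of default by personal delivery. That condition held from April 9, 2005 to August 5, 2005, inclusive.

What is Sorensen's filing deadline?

January 16, 2006

6 months after March 19, 2005 is September 19, 2005.
Service was not by mail, so no mail extension applies.
From April 9, 2005 through August 5, 2005 inclusive is 119 days; tolling adds 119 days: September 19, 2005 + 119 days = January 16, 2006.
January 16, 2006 is a Monday and not a day on which Oriel Bank's offices are closed, so no extension applies.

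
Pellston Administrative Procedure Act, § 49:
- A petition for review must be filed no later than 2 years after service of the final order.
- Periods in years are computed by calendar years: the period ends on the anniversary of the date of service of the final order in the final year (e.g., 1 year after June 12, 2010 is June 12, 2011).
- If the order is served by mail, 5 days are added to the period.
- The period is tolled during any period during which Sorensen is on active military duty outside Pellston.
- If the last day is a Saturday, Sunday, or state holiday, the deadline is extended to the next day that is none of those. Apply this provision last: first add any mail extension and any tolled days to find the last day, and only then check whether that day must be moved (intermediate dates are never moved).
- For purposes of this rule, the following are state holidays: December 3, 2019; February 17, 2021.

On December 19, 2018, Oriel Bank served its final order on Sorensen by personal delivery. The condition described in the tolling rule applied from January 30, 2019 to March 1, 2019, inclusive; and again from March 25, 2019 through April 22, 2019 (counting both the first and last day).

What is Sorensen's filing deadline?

2 years after December 19, 2018 is December 19, 2020.
Service was not by mail, so no mail extension applies.
From January 30, 2019 through March 1, 2019 inclusive is 31 days; tolling adds 31 days: December 19, 2020 + 31 days = January 19, 2021.
From March 25, 2019 through April 22, 2019 inclusive is 29 days; tolling adds 29 days: January 19, 2021 + 29 days = February 17, 2021.
February 17, 2021 is a listed holiday. The next qualifying day is February 18, 2021.

February 18, 2021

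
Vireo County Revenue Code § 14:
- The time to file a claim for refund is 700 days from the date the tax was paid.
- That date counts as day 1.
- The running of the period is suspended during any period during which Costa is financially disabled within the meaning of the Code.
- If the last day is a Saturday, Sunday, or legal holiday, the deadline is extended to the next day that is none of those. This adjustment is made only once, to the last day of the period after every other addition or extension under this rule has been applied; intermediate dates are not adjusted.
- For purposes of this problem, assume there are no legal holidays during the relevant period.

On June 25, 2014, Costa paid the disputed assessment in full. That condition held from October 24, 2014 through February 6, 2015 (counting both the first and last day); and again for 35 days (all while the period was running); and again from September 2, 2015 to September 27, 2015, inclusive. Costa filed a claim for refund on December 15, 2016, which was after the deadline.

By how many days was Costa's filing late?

Counting June 25, 2014 as day 1, day 700 is May 24, 2016.
From October 24, 2014 through February 6, 2015 inclusive is 106 days; tolling adds 106 days: May 24, 2016 + 106 days = September 7, 2016.
Tolling adds 35 days: September 7, 2016 + 35 days = October 12, 2016.
From September 2, 2015 through September 27, 2015 inclusive is 26 days; tolling adds 26 days: October 12, 2016 + 26 days = November 7, 2016.
November 7, 2016 is a Monday and not a legal holiday, so no extension applies.
The deadline is November 7, 2016; from November 7, 2016 to December 15, 2016 is 38 days.

38 days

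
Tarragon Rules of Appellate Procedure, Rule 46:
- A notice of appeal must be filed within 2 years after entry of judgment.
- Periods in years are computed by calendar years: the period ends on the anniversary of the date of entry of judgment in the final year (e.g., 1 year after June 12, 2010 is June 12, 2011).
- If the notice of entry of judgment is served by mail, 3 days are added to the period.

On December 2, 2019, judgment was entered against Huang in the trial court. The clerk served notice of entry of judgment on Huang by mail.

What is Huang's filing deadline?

December 5, 2021

2 years after December 2, 2019 is December 2, 2021.
Service was by mail, adding 3 days: December 2, 2021 + 3 days = December 5, 2021.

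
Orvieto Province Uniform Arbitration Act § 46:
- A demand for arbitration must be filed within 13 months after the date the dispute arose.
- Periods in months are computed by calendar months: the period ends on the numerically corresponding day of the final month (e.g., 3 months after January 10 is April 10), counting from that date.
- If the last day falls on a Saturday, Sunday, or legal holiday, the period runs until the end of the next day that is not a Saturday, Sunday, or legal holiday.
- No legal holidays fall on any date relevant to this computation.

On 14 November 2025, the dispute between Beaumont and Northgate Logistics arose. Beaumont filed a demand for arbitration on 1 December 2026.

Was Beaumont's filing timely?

Yes

13 months after 14 November 2025 is December 14, 2026.
December 14, 2026 is a Monday and not a legal holiday, so no extension applies.
The deadline is December 14, 2026; the filing on December 1, 2026 is on or before that date.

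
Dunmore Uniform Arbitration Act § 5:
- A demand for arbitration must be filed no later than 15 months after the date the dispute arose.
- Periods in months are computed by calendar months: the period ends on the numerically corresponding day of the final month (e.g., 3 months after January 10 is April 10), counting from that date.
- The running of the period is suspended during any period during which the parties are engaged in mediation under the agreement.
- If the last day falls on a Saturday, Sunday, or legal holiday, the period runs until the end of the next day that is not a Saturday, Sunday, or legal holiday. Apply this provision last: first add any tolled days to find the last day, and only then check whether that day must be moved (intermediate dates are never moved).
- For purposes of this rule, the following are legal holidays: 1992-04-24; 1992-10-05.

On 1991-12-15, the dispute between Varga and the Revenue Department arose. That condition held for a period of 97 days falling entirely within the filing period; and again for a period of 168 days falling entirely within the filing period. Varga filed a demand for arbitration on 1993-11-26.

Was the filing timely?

15 months after 1991-12-15 is March 15, 1993.
Tolling adds 97 days: March 15, 1993 + 97 days = June 20, 1993.
Tolling adds 168 days: June 20, 1993 + 168 days = December 5, 1993.
December 5, 1993 is Sunday. The next qualifying day is December 6, 1993.
The deadline is December 6, 1993; the filing on November 26, 1993 is on or before that date.

Yes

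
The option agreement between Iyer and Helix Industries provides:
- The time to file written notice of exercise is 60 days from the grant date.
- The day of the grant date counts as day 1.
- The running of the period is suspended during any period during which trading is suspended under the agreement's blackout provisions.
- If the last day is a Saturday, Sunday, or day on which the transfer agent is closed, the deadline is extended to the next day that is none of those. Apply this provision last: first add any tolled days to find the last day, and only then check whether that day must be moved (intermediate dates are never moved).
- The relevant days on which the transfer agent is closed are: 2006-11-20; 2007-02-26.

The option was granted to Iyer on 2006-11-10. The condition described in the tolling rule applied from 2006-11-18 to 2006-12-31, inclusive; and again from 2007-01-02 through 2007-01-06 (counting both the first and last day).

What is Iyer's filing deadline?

Counting 2006-11-10 as day 1, day 60 is January 8, 2007.
From November 18, 2006 through December 31, 2006 inclusive is 44 days; tolling adds 44 days: January 8, 2007 + 44 days = February 21, 2007.
From January 2, 2007 through January 6, 2007 inclusive is 5 days; tolling adds 5 days: February 21, 2007 + 5 days = February 26, 2007.
February 26, 2007 is a listed holiday. The next qualifying day is February 27, 2007.

February 27, 2007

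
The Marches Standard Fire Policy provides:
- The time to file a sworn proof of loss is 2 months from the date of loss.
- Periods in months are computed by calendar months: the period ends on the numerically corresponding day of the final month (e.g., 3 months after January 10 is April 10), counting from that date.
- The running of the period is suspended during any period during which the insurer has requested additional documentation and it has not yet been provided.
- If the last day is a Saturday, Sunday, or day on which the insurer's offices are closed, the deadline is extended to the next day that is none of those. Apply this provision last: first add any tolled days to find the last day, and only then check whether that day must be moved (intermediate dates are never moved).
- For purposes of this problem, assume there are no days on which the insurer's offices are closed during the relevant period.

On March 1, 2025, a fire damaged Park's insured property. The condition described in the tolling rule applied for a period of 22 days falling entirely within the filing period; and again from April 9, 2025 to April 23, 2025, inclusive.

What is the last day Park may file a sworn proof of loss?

June 9, 2025

2 months after March 1, 2025 is May 1, 2025.
Tolling adds 22 days: May 1, 2025 + 22 days = May 23, 2025.
From April 9, 2025 through April 23, 2025 inclusive is 15 days; tolling adds 15 days: May 23, 2025 + 15 days = June 7, 2025.
June 7, 2025 is Saturday; June 8, 2025 is Sunday. The next qualifying day is June 9, 2025.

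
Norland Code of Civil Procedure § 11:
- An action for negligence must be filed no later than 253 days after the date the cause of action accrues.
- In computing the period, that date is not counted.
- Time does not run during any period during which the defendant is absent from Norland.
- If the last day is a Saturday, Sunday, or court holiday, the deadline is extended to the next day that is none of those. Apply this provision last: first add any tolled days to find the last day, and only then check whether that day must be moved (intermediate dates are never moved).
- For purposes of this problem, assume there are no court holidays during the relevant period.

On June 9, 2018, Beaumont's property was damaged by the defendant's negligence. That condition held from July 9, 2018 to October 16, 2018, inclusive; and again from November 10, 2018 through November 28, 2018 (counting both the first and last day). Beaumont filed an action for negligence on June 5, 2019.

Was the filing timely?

Yes

253 days after June 9, 2018 is February 17, 2019.
From July 9, 2018 through October 16, 2018 inclusive is 100 days; tolling adds 100 days: February 17, 2019 + 100 days = May 28, 2019.
From November 10, 2018 through November 28, 2018 inclusive is 19 days; tolling adds 19 days: May 28, 2019 + 19 days = June 16, 2019.
June 16, 2019 is Sunday. The next qualifying day is June 17, 2019.
The deadline is June 17, 2019; the filing on June 5, 2019 is on or before that date.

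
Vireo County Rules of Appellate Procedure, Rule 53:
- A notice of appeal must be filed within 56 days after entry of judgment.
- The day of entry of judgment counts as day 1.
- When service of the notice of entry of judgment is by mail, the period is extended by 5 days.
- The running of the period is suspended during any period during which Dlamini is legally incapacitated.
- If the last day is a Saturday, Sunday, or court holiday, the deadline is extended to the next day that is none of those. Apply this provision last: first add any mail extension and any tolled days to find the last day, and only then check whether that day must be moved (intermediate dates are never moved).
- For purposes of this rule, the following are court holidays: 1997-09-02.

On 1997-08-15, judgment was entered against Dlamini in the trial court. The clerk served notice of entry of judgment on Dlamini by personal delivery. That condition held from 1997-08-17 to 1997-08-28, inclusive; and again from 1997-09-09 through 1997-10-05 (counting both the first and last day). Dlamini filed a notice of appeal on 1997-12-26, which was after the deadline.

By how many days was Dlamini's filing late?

39 days

Counting 1997-08-15 as day 1, day 56 is October 9, 1997.
Service was not by mail, so no mail extension applies.
From August 17, 1997 through August 28, 1997 inclusive is 12 days; tolling adds 12 days: October 9, 1997 + 12 days = October 21, 1997.
From September 9, 1997 through October 5, 1997 inclusive is 27 days; tolling adds 27 days: October 21, 1997 + 27 days = November 17, 1997.
November 17, 1997 is a Monday and not a court holiday, so no extension applies.
The deadline is November 17, 1997; from November 17, 1997 to December 26, 1997 is 39 days.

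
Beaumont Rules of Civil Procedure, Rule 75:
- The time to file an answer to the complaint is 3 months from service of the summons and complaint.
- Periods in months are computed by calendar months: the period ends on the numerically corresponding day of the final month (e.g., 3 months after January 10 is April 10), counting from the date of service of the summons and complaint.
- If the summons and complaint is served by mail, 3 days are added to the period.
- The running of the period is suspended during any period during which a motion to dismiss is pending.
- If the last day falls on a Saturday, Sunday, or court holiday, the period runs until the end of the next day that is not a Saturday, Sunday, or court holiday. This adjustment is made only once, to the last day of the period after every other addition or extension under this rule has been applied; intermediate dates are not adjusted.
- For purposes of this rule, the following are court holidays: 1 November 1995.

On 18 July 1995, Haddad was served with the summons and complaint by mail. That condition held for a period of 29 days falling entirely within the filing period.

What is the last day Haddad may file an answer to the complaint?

3 months after 18 July 1995 is October 18, 1995.
Service was by mail, adding 3 days: October 18, 1995 + 3 days = October 21, 1995.
Tolling adds 29 days: October 21, 1995 + 29 days = November 19, 1995.
November 19, 1995 is Sunday. The next qualifying day is November 20, 1995.

November 20, 1995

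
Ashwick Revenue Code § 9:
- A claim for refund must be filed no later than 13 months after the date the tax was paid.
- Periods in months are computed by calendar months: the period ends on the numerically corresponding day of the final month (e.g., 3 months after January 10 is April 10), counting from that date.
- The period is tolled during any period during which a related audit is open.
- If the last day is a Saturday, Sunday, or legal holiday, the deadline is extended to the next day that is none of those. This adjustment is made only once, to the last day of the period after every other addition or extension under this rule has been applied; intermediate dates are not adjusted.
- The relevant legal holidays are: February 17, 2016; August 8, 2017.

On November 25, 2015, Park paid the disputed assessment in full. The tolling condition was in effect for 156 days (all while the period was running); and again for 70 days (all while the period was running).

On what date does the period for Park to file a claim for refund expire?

13 months after November 25, 2015 is December 25, 2016.
Tolling adds 156 days: December 25, 2016 + 156 days = May 30, 2017.
Tolling adds 70 days: May 30, 2017 + 70 days = August 8, 2017.
August 8, 2017 is a listed holiday. The next qualifying day is August 9, 2017.

August 9, 2017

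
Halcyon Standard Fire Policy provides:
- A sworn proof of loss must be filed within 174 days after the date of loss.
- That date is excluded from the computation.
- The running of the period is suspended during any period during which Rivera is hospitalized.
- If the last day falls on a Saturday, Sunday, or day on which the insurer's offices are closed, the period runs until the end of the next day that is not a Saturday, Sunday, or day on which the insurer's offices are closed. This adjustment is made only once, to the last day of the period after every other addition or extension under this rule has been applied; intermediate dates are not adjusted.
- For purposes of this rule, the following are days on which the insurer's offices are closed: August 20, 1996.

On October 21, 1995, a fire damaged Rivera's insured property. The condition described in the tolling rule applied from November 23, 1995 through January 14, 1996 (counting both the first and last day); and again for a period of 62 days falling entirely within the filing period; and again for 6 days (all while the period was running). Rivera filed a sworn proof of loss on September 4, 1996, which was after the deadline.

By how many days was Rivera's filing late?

174 days after October 21, 1995 is April 12, 1996.
From November 23, 1995 through January 14, 1996 inclusive is 53 days; tolling adds 53 days: April 12, 1996 + 53 days = June 4, 1996.
Tolling adds 62 days: June 4, 1996 + 62 days = August 5, 1996.
Tolling adds 6 days: August 5, 1996 + 6 days = August 11, 1996.
August 11, 1996 is Sunday. The next qualifying day is August 12, 1996.
The deadline is August 12, 1996; from August 12, 1996 to September 4, 1996 is 23 days.

23 days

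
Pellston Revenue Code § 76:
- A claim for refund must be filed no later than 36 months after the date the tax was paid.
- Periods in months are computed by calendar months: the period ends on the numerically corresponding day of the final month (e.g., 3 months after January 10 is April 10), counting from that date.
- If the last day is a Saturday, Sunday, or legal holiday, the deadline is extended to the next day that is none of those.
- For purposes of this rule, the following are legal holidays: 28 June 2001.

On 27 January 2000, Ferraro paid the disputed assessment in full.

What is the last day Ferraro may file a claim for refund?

36 months after 27 January 2000 is January 27, 2003.
January 27, 2003 is a Monday and not a legal holiday, so no extension applies.

January 27, 2003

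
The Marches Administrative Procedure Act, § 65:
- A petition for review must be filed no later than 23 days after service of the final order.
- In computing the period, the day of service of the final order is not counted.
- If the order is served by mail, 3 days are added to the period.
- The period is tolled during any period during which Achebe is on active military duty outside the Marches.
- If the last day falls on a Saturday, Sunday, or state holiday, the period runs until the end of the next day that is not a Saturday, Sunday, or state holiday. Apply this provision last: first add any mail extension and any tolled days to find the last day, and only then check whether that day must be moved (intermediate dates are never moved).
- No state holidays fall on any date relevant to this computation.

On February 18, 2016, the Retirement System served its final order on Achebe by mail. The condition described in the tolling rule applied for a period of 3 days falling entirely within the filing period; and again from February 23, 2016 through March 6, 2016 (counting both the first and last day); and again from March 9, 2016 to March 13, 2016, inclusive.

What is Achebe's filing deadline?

April 5, 2016

23 days after February 18, 2016 is March 12, 2016.
Service was by mail, adding 3 days: March 12, 2016 + 3 days = March 15, 2016.
Tolling adds 3 days: March 15, 2016 + 3 days = March 18, 2016.
From February 23, 2016 through March 6, 2016 inclusive is 13 days; tolling adds 13 days: March 18, 2016 + 13 days = March 31, 2016.
From March 9, 2016 through March 13, 2016 inclusive is 5 days; tolling adds 5 days: March 31, 2016 + 5 days = April 5, 2016.
April 5, 2016 is a Tuesday and not a state holiday, so no extension applies.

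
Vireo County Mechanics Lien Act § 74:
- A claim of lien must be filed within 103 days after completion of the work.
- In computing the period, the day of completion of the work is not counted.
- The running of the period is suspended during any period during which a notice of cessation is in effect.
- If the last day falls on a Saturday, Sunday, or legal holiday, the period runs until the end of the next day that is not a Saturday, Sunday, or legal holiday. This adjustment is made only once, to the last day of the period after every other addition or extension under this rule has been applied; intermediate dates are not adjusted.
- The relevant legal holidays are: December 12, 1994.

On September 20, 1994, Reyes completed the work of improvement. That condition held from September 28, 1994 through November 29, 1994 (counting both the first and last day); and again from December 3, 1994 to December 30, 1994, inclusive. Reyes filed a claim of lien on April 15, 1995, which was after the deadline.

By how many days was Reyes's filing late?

103 days after September 20, 1994 is January 1, 1995.
From September 28, 1994 through November 29, 1994 inclusive is 63 days; tolling adds 63 days: January 1, 1995 + 63 days = March 5, 1995.
From December 3, 1994 through December 30, 1994 inclusive is 28 days; tolling adds 28 days: March 5, 1995 + 28 days = April 2, 1995.
April 2, 1995 is Sunday. The next qualifying day is April 3, 1995.
The deadline is April 3, 1995; from April 3, 1995 to April 15, 1995 is 12 days.

12 days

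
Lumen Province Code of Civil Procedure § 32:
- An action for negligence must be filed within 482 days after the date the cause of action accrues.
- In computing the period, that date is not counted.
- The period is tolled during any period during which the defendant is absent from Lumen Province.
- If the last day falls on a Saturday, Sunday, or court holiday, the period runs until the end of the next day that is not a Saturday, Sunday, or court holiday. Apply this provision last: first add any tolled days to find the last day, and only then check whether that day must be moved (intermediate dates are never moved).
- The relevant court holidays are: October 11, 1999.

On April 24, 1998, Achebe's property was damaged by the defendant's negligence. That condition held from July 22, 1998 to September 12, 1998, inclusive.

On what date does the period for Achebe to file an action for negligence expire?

October 12, 1999

482 days after April 24, 1998 is August 19, 1999.
From July 22, 1998 through September 12, 1998 inclusive is 53 days; tolling adds 53 days: August 19, 1999 + 53 days = October 11, 1999.
October 11, 1999 is a listed holiday. The next qualifying day is October 12, 1999.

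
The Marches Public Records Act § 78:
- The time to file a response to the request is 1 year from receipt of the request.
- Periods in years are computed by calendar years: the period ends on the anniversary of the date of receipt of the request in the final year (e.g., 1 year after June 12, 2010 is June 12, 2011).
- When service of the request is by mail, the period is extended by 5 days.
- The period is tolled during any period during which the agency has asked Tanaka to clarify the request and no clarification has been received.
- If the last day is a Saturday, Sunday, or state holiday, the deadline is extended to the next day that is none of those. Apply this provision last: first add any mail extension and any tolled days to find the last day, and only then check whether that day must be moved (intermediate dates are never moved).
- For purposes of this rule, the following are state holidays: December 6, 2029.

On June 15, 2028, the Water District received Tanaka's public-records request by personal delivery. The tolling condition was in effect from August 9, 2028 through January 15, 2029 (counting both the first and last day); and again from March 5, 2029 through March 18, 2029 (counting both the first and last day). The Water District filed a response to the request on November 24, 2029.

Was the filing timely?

Yes

1 year after June 15, 2028 is June 15, 2029.
Service was not by mail, so no mail extension applies.
From August 9, 2028 through January 15, 2029 inclusive is 160 days; tolling adds 160 days: June 15, 2029 + 160 days = November 22, 2029.
From March 5, 2029 through March 18, 2029 inclusive is 14 days; tolling adds 14 days: November 22, 2029 + 14 days = December 6, 2029.
December 6, 2029 is a listed holiday. The next qualifying day is December 7, 2029.
The deadline is December 7, 2029; the filing on November 24, 2029 is on or before that date.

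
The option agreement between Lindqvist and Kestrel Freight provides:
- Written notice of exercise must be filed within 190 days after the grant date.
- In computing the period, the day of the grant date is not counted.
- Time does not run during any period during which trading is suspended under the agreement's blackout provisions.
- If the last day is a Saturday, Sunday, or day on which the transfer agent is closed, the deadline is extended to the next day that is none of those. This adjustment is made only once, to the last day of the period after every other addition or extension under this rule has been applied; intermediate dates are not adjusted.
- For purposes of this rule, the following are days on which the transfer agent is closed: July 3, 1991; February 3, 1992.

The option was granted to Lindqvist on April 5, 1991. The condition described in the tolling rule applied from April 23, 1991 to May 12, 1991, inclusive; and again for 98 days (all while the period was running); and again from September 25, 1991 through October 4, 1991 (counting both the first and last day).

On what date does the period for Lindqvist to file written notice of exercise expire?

February 17, 1992

190 days after April 5, 1991 is October 12, 1991.
From April 23, 1991 through May 12, 1991 inclusive is 20 days; tolling adds 20 days: October 12, 1991 + 20 days = November 1, 1991.
Tolling adds 98 days: November 1, 1991 + 98 days = February 7, 1992.
From September 25, 1991 through October 4, 1991 inclusive is 10 days; tolling adds 10 days: February 7, 1992 + 10 days = February 17, 1992.
February 17, 1992 is a Monday and not a day on which the transfer agent is closed, so no extension applies.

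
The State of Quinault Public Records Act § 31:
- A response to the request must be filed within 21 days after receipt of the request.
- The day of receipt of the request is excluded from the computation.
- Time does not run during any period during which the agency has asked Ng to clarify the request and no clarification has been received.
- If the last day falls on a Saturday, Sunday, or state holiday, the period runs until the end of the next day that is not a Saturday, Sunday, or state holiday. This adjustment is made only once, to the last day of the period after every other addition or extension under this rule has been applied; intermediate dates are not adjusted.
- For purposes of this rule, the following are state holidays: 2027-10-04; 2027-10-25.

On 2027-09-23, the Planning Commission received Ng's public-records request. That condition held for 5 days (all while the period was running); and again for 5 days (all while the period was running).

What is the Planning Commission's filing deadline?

October 26, 2027

21 days after 2027-09-23 is October 14, 2027.
Tolling adds 5 days: October 14, 2027 + 5 days = October 19, 2027.
Tolling adds 5 days: October 19, 2027 + 5 days = October 24, 2027.
October 24, 2027 is Sunday; October 25, 2027 is a listed holiday. The next qualifying day is October 26, 2027.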